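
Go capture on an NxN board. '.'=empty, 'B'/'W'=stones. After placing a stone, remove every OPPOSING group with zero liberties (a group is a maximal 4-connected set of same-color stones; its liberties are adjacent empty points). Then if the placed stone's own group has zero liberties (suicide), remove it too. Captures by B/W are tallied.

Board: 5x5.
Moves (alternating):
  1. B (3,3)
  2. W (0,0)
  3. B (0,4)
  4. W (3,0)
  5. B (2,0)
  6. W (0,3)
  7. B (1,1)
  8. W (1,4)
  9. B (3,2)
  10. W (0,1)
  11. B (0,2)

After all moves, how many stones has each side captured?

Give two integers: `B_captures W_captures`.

Move 1: B@(3,3) -> caps B=0 W=0
Move 2: W@(0,0) -> caps B=0 W=0
Move 3: B@(0,4) -> caps B=0 W=0
Move 4: W@(3,0) -> caps B=0 W=0
Move 5: B@(2,0) -> caps B=0 W=0
Move 6: W@(0,3) -> caps B=0 W=0
Move 7: B@(1,1) -> caps B=0 W=0
Move 8: W@(1,4) -> caps B=0 W=1
Move 9: B@(3,2) -> caps B=0 W=1
Move 10: W@(0,1) -> caps B=0 W=1
Move 11: B@(0,2) -> caps B=0 W=1

Answer: 0 1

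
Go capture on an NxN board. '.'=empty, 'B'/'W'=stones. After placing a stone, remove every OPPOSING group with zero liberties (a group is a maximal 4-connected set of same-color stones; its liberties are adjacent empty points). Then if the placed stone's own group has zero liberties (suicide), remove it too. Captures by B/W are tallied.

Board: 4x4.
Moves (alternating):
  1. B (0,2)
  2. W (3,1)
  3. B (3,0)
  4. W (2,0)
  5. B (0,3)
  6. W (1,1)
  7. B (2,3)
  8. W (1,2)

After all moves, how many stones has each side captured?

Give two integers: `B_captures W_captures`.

Move 1: B@(0,2) -> caps B=0 W=0
Move 2: W@(3,1) -> caps B=0 W=0
Move 3: B@(3,0) -> caps B=0 W=0
Move 4: W@(2,0) -> caps B=0 W=1
Move 5: B@(0,3) -> caps B=0 W=1
Move 6: W@(1,1) -> caps B=0 W=1
Move 7: B@(2,3) -> caps B=0 W=1
Move 8: W@(1,2) -> caps B=0 W=1

Answer: 0 1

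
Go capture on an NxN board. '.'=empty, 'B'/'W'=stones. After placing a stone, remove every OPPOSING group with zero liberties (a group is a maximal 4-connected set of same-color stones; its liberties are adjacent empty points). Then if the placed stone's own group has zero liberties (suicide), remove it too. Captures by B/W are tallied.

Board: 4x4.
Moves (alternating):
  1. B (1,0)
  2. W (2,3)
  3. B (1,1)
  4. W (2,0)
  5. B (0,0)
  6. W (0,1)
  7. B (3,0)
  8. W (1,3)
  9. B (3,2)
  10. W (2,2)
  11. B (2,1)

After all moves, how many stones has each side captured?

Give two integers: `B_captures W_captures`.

Move 1: B@(1,0) -> caps B=0 W=0
Move 2: W@(2,3) -> caps B=0 W=0
Move 3: B@(1,1) -> caps B=0 W=0
Move 4: W@(2,0) -> caps B=0 W=0
Move 5: B@(0,0) -> caps B=0 W=0
Move 6: W@(0,1) -> caps B=0 W=0
Move 7: B@(3,0) -> caps B=0 W=0
Move 8: W@(1,3) -> caps B=0 W=0
Move 9: B@(3,2) -> caps B=0 W=0
Move 10: W@(2,2) -> caps B=0 W=0
Move 11: B@(2,1) -> caps B=1 W=0

Answer: 1 0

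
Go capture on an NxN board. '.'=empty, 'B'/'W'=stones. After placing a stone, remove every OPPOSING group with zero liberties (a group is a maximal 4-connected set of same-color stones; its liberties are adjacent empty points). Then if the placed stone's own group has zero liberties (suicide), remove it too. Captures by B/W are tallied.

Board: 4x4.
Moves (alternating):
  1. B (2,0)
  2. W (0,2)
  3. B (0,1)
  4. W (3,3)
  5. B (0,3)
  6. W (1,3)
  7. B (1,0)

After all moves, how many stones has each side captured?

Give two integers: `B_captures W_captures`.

Answer: 0 1

Derivation:
Move 1: B@(2,0) -> caps B=0 W=0
Move 2: W@(0,2) -> caps B=0 W=0
Move 3: B@(0,1) -> caps B=0 W=0
Move 4: W@(3,3) -> caps B=0 W=0
Move 5: B@(0,3) -> caps B=0 W=0
Move 6: W@(1,3) -> caps B=0 W=1
Move 7: B@(1,0) -> caps B=0 W=1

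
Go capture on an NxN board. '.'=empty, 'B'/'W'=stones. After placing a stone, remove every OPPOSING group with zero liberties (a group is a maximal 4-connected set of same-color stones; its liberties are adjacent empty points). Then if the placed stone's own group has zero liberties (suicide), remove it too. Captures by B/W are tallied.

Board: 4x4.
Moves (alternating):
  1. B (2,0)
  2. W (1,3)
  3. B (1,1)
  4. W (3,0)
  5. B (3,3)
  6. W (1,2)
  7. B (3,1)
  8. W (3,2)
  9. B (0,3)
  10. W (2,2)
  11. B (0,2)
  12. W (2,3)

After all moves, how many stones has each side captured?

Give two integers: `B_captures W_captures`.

Answer: 1 1

Derivation:
Move 1: B@(2,0) -> caps B=0 W=0
Move 2: W@(1,3) -> caps B=0 W=0
Move 3: B@(1,1) -> caps B=0 W=0
Move 4: W@(3,0) -> caps B=0 W=0
Move 5: B@(3,3) -> caps B=0 W=0
Move 6: W@(1,2) -> caps B=0 W=0
Move 7: B@(3,1) -> caps B=1 W=0
Move 8: W@(3,2) -> caps B=1 W=0
Move 9: B@(0,3) -> caps B=1 W=0
Move 10: W@(2,2) -> caps B=1 W=0
Move 11: B@(0,2) -> caps B=1 W=0
Move 12: W@(2,3) -> caps B=1 W=1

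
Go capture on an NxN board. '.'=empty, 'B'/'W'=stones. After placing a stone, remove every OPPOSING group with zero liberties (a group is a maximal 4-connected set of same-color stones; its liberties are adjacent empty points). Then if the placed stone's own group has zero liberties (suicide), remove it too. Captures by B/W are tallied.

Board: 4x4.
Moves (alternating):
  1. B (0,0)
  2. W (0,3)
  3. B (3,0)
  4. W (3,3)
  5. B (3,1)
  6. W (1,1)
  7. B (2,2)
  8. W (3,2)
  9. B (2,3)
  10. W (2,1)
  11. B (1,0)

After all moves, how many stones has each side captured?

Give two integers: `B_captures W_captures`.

Answer: 2 0

Derivation:
Move 1: B@(0,0) -> caps B=0 W=0
Move 2: W@(0,3) -> caps B=0 W=0
Move 3: B@(3,0) -> caps B=0 W=0
Move 4: W@(3,3) -> caps B=0 W=0
Move 5: B@(3,1) -> caps B=0 W=0
Move 6: W@(1,1) -> caps B=0 W=0
Move 7: B@(2,2) -> caps B=0 W=0
Move 8: W@(3,2) -> caps B=0 W=0
Move 9: B@(2,3) -> caps B=2 W=0
Move 10: W@(2,1) -> caps B=2 W=0
Move 11: B@(1,0) -> caps B=2 W=0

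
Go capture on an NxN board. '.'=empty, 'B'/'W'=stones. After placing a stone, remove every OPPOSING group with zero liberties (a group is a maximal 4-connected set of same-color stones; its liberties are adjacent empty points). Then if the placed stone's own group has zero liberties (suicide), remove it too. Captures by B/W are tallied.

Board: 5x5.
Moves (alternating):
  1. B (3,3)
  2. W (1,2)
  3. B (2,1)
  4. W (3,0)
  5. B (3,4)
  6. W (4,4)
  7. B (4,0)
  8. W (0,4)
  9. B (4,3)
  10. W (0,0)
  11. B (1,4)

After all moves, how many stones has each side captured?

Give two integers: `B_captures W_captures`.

Answer: 1 0

Derivation:
Move 1: B@(3,3) -> caps B=0 W=0
Move 2: W@(1,2) -> caps B=0 W=0
Move 3: B@(2,1) -> caps B=0 W=0
Move 4: W@(3,0) -> caps B=0 W=0
Move 5: B@(3,4) -> caps B=0 W=0
Move 6: W@(4,4) -> caps B=0 W=0
Move 7: B@(4,0) -> caps B=0 W=0
Move 8: W@(0,4) -> caps B=0 W=0
Move 9: B@(4,3) -> caps B=1 W=0
Move 10: W@(0,0) -> caps B=1 W=0
Move 11: B@(1,4) -> caps B=1 W=0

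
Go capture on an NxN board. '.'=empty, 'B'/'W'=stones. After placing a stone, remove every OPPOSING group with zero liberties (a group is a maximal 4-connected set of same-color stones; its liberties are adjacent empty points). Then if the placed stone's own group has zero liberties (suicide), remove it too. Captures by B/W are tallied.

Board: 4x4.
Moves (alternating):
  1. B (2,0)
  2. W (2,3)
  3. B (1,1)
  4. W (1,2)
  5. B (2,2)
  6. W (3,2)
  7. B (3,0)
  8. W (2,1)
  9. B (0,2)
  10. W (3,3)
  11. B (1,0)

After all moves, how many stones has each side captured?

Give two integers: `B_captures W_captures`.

Move 1: B@(2,0) -> caps B=0 W=0
Move 2: W@(2,3) -> caps B=0 W=0
Move 3: B@(1,1) -> caps B=0 W=0
Move 4: W@(1,2) -> caps B=0 W=0
Move 5: B@(2,2) -> caps B=0 W=0
Move 6: W@(3,2) -> caps B=0 W=0
Move 7: B@(3,0) -> caps B=0 W=0
Move 8: W@(2,1) -> caps B=0 W=1
Move 9: B@(0,2) -> caps B=0 W=1
Move 10: W@(3,3) -> caps B=0 W=1
Move 11: B@(1,0) -> caps B=0 W=1

Answer: 0 1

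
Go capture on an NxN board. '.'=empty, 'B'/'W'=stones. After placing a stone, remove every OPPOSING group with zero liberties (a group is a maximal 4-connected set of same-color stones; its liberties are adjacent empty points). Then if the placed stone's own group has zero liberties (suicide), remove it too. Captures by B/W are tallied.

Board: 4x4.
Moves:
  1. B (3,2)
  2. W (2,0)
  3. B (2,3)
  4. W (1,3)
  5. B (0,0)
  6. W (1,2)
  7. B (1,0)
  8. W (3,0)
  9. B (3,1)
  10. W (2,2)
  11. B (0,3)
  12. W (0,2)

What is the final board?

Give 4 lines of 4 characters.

Move 1: B@(3,2) -> caps B=0 W=0
Move 2: W@(2,0) -> caps B=0 W=0
Move 3: B@(2,3) -> caps B=0 W=0
Move 4: W@(1,3) -> caps B=0 W=0
Move 5: B@(0,0) -> caps B=0 W=0
Move 6: W@(1,2) -> caps B=0 W=0
Move 7: B@(1,0) -> caps B=0 W=0
Move 8: W@(3,0) -> caps B=0 W=0
Move 9: B@(3,1) -> caps B=0 W=0
Move 10: W@(2,2) -> caps B=0 W=0
Move 11: B@(0,3) -> caps B=0 W=0
Move 12: W@(0,2) -> caps B=0 W=1

Answer: B.W.
B.WW
W.WB
WBB.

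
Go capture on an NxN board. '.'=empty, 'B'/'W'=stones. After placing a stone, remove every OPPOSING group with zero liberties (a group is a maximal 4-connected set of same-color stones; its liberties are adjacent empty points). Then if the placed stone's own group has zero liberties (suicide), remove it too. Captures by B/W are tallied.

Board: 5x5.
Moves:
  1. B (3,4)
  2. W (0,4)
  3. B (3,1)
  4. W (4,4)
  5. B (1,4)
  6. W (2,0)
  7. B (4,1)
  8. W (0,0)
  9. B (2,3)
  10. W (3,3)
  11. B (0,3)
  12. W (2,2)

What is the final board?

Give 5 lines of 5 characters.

Answer: W..B.
....B
W.WB.
.B.WB
.B..W

Derivation:
Move 1: B@(3,4) -> caps B=0 W=0
Move 2: W@(0,4) -> caps B=0 W=0
Move 3: B@(3,1) -> caps B=0 W=0
Move 4: W@(4,4) -> caps B=0 W=0
Move 5: B@(1,4) -> caps B=0 W=0
Move 6: W@(2,0) -> caps B=0 W=0
Move 7: B@(4,1) -> caps B=0 W=0
Move 8: W@(0,0) -> caps B=0 W=0
Move 9: B@(2,3) -> caps B=0 W=0
Move 10: W@(3,3) -> caps B=0 W=0
Move 11: B@(0,3) -> caps B=1 W=0
Move 12: W@(2,2) -> caps B=1 W=0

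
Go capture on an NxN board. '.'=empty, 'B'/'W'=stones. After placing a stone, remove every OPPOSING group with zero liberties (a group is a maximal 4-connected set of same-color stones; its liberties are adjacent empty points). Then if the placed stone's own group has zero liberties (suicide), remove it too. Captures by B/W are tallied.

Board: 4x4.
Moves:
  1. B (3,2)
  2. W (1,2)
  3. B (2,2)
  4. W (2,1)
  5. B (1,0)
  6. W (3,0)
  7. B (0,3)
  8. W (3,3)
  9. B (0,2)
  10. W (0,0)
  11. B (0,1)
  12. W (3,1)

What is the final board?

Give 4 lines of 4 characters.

Move 1: B@(3,2) -> caps B=0 W=0
Move 2: W@(1,2) -> caps B=0 W=0
Move 3: B@(2,2) -> caps B=0 W=0
Move 4: W@(2,1) -> caps B=0 W=0
Move 5: B@(1,0) -> caps B=0 W=0
Move 6: W@(3,0) -> caps B=0 W=0
Move 7: B@(0,3) -> caps B=0 W=0
Move 8: W@(3,3) -> caps B=0 W=0
Move 9: B@(0,2) -> caps B=0 W=0
Move 10: W@(0,0) -> caps B=0 W=0
Move 11: B@(0,1) -> caps B=1 W=0
Move 12: W@(3,1) -> caps B=1 W=0

Answer: .BBB
B.W.
.WB.
WWBW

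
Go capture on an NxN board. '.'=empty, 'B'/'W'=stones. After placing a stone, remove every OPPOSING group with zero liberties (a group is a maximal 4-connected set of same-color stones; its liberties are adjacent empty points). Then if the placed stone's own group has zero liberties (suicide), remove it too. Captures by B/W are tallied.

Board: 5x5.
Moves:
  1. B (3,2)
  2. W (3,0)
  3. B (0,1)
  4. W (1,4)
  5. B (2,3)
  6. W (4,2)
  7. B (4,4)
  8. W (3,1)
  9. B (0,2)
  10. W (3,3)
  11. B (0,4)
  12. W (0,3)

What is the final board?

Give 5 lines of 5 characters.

Answer: .BBW.
....W
...B.
WWBW.
..W.B

Derivation:
Move 1: B@(3,2) -> caps B=0 W=0
Move 2: W@(3,0) -> caps B=0 W=0
Move 3: B@(0,1) -> caps B=0 W=0
Move 4: W@(1,4) -> caps B=0 W=0
Move 5: B@(2,3) -> caps B=0 W=0
Move 6: W@(4,2) -> caps B=0 W=0
Move 7: B@(4,4) -> caps B=0 W=0
Move 8: W@(3,1) -> caps B=0 W=0
Move 9: B@(0,2) -> caps B=0 W=0
Move 10: W@(3,3) -> caps B=0 W=0
Move 11: B@(0,4) -> caps B=0 W=0
Move 12: W@(0,3) -> caps B=0 W=1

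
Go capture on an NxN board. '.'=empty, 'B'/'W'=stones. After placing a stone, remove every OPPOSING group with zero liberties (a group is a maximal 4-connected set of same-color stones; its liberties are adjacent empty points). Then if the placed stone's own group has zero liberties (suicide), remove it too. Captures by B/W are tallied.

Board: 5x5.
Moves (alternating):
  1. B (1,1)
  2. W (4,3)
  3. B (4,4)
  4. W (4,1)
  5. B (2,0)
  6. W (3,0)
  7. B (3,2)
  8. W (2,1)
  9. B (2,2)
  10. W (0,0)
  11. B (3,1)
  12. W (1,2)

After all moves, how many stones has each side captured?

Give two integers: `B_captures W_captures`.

Answer: 1 0

Derivation:
Move 1: B@(1,1) -> caps B=0 W=0
Move 2: W@(4,3) -> caps B=0 W=0
Move 3: B@(4,4) -> caps B=0 W=0
Move 4: W@(4,1) -> caps B=0 W=0
Move 5: B@(2,0) -> caps B=0 W=0
Move 6: W@(3,0) -> caps B=0 W=0
Move 7: B@(3,2) -> caps B=0 W=0
Move 8: W@(2,1) -> caps B=0 W=0
Move 9: B@(2,2) -> caps B=0 W=0
Move 10: W@(0,0) -> caps B=0 W=0
Move 11: B@(3,1) -> caps B=1 W=0
Move 12: W@(1,2) -> caps B=1 W=0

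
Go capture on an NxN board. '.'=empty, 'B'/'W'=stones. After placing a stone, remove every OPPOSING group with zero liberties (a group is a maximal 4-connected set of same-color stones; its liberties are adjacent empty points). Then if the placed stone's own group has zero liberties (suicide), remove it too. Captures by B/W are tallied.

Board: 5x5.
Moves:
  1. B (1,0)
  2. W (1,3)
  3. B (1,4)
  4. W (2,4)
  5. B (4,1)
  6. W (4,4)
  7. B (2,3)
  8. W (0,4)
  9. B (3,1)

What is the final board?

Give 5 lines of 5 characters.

Answer: ....W
B..W.
...BW
.B...
.B..W

Derivation:
Move 1: B@(1,0) -> caps B=0 W=0
Move 2: W@(1,3) -> caps B=0 W=0
Move 3: B@(1,4) -> caps B=0 W=0
Move 4: W@(2,4) -> caps B=0 W=0
Move 5: B@(4,1) -> caps B=0 W=0
Move 6: W@(4,4) -> caps B=0 W=0
Move 7: B@(2,3) -> caps B=0 W=0
Move 8: W@(0,4) -> caps B=0 W=1
Move 9: B@(3,1) -> caps B=0 W=1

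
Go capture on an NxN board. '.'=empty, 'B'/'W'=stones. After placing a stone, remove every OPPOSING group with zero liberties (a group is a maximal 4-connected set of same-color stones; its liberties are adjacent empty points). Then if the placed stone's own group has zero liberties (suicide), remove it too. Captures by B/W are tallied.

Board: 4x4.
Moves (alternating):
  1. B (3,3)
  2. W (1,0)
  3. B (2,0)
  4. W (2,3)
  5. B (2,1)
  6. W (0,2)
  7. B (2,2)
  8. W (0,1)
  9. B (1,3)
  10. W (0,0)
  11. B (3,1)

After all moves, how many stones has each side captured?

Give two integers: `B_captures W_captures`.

Move 1: B@(3,3) -> caps B=0 W=0
Move 2: W@(1,0) -> caps B=0 W=0
Move 3: B@(2,0) -> caps B=0 W=0
Move 4: W@(2,3) -> caps B=0 W=0
Move 5: B@(2,1) -> caps B=0 W=0
Move 6: W@(0,2) -> caps B=0 W=0
Move 7: B@(2,2) -> caps B=0 W=0
Move 8: W@(0,1) -> caps B=0 W=0
Move 9: B@(1,3) -> caps B=1 W=0
Move 10: W@(0,0) -> caps B=1 W=0
Move 11: B@(3,1) -> caps B=1 W=0

Answer: 1 0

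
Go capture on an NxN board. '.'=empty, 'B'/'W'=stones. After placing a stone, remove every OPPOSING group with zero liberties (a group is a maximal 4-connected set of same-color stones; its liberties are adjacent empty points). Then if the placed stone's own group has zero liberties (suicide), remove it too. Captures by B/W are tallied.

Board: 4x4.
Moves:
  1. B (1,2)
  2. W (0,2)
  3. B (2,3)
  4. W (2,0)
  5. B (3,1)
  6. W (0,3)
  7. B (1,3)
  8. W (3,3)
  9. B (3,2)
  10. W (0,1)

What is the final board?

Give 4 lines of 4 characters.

Answer: .WWW
..BB
W..B
.BB.

Derivation:
Move 1: B@(1,2) -> caps B=0 W=0
Move 2: W@(0,2) -> caps B=0 W=0
Move 3: B@(2,3) -> caps B=0 W=0
Move 4: W@(2,0) -> caps B=0 W=0
Move 5: B@(3,1) -> caps B=0 W=0
Move 6: W@(0,3) -> caps B=0 W=0
Move 7: B@(1,3) -> caps B=0 W=0
Move 8: W@(3,3) -> caps B=0 W=0
Move 9: B@(3,2) -> caps B=1 W=0
Move 10: W@(0,1) -> caps B=1 W=0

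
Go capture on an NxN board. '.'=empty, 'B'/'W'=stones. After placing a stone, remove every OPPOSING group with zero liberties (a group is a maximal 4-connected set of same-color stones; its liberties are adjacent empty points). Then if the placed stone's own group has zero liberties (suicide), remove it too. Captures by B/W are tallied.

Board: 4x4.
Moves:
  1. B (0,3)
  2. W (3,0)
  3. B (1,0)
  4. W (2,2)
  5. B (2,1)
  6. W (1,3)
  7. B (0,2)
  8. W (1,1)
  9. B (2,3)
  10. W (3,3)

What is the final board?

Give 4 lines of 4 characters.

Move 1: B@(0,3) -> caps B=0 W=0
Move 2: W@(3,0) -> caps B=0 W=0
Move 3: B@(1,0) -> caps B=0 W=0
Move 4: W@(2,2) -> caps B=0 W=0
Move 5: B@(2,1) -> caps B=0 W=0
Move 6: W@(1,3) -> caps B=0 W=0
Move 7: B@(0,2) -> caps B=0 W=0
Move 8: W@(1,1) -> caps B=0 W=0
Move 9: B@(2,3) -> caps B=0 W=0
Move 10: W@(3,3) -> caps B=0 W=1

Answer: ..BB
BW.W
.BW.
W..W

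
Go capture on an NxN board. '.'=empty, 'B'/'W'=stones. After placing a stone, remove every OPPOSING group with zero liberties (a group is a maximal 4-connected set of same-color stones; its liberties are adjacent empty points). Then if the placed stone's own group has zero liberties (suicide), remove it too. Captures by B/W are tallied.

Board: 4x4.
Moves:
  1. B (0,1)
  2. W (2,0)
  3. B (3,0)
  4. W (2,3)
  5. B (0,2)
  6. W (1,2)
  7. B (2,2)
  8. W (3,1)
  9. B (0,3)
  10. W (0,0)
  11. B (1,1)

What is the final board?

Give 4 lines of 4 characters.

Move 1: B@(0,1) -> caps B=0 W=0
Move 2: W@(2,0) -> caps B=0 W=0
Move 3: B@(3,0) -> caps B=0 W=0
Move 4: W@(2,3) -> caps B=0 W=0
Move 5: B@(0,2) -> caps B=0 W=0
Move 6: W@(1,2) -> caps B=0 W=0
Move 7: B@(2,2) -> caps B=0 W=0
Move 8: W@(3,1) -> caps B=0 W=1
Move 9: B@(0,3) -> caps B=0 W=1
Move 10: W@(0,0) -> caps B=0 W=1
Move 11: B@(1,1) -> caps B=0 W=1

Answer: WBBB
.BW.
W.BW
.W..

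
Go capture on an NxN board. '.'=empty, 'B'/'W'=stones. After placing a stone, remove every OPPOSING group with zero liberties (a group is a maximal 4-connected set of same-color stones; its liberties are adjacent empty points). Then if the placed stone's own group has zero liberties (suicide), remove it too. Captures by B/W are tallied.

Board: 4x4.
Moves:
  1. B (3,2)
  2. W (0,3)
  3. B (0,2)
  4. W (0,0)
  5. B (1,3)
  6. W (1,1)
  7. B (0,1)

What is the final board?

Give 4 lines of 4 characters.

Answer: WBB.
.W.B
....
..B.

Derivation:
Move 1: B@(3,2) -> caps B=0 W=0
Move 2: W@(0,3) -> caps B=0 W=0
Move 3: B@(0,2) -> caps B=0 W=0
Move 4: W@(0,0) -> caps B=0 W=0
Move 5: B@(1,3) -> caps B=1 W=0
Move 6: W@(1,1) -> caps B=1 W=0
Move 7: B@(0,1) -> caps B=1 W=0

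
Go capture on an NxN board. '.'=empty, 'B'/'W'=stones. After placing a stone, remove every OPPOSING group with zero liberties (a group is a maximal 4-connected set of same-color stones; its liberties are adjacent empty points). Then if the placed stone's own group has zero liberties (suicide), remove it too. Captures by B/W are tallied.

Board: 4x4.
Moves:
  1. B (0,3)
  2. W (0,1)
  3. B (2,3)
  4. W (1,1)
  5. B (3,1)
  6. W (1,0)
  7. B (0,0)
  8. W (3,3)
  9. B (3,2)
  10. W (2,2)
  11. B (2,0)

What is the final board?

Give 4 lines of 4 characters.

Move 1: B@(0,3) -> caps B=0 W=0
Move 2: W@(0,1) -> caps B=0 W=0
Move 3: B@(2,3) -> caps B=0 W=0
Move 4: W@(1,1) -> caps B=0 W=0
Move 5: B@(3,1) -> caps B=0 W=0
Move 6: W@(1,0) -> caps B=0 W=0
Move 7: B@(0,0) -> caps B=0 W=0
Move 8: W@(3,3) -> caps B=0 W=0
Move 9: B@(3,2) -> caps B=1 W=0
Move 10: W@(2,2) -> caps B=1 W=0
Move 11: B@(2,0) -> caps B=1 W=0

Answer: .W.B
WW..
B.WB
.BB.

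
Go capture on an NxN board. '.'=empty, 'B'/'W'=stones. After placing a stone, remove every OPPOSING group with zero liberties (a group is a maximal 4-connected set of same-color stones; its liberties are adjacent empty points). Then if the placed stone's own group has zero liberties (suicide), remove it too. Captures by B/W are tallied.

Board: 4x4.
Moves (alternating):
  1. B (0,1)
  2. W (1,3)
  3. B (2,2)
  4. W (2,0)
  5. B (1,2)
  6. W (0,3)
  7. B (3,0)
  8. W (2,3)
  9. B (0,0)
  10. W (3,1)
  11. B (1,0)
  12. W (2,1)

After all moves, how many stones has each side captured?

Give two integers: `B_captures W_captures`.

Answer: 0 1

Derivation:
Move 1: B@(0,1) -> caps B=0 W=0
Move 2: W@(1,3) -> caps B=0 W=0
Move 3: B@(2,2) -> caps B=0 W=0
Move 4: W@(2,0) -> caps B=0 W=0
Move 5: B@(1,2) -> caps B=0 W=0
Move 6: W@(0,3) -> caps B=0 W=0
Move 7: B@(3,0) -> caps B=0 W=0
Move 8: W@(2,3) -> caps B=0 W=0
Move 9: B@(0,0) -> caps B=0 W=0
Move 10: W@(3,1) -> caps B=0 W=1
Move 11: B@(1,0) -> caps B=0 W=1
Move 12: W@(2,1) -> caps B=0 W=1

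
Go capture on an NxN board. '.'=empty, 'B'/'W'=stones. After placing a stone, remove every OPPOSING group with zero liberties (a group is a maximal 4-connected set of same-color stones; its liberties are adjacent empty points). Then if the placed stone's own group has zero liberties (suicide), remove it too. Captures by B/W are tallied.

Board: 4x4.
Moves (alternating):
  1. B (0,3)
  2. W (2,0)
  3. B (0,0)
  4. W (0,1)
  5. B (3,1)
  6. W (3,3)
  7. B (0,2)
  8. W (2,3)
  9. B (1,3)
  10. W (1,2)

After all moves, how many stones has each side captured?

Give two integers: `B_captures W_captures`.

Move 1: B@(0,3) -> caps B=0 W=0
Move 2: W@(2,0) -> caps B=0 W=0
Move 3: B@(0,0) -> caps B=0 W=0
Move 4: W@(0,1) -> caps B=0 W=0
Move 5: B@(3,1) -> caps B=0 W=0
Move 6: W@(3,3) -> caps B=0 W=0
Move 7: B@(0,2) -> caps B=0 W=0
Move 8: W@(2,3) -> caps B=0 W=0
Move 9: B@(1,3) -> caps B=0 W=0
Move 10: W@(1,2) -> caps B=0 W=3

Answer: 0 3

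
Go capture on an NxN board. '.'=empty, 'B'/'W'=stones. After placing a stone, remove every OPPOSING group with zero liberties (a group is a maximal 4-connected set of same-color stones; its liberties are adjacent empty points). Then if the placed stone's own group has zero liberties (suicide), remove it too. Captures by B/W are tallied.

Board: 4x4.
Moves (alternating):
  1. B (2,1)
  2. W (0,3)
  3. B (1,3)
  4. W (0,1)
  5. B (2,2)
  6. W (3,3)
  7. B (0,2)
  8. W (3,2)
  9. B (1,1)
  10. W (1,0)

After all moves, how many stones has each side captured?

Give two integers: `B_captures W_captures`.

Answer: 1 0

Derivation:
Move 1: B@(2,1) -> caps B=0 W=0
Move 2: W@(0,3) -> caps B=0 W=0
Move 3: B@(1,3) -> caps B=0 W=0
Move 4: W@(0,1) -> caps B=0 W=0
Move 5: B@(2,2) -> caps B=0 W=0
Move 6: W@(3,3) -> caps B=0 W=0
Move 7: B@(0,2) -> caps B=1 W=0
Move 8: W@(3,2) -> caps B=1 W=0
Move 9: B@(1,1) -> caps B=1 W=0
Move 10: W@(1,0) -> caps B=1 W=0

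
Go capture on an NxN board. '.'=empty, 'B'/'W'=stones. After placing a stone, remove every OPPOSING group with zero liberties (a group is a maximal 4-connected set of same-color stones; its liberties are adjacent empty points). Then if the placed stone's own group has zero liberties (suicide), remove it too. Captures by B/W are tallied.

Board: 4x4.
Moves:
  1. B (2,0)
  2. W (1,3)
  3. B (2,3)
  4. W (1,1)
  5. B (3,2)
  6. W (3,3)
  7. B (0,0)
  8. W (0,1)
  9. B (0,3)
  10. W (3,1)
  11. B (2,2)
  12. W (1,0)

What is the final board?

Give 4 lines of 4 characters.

Move 1: B@(2,0) -> caps B=0 W=0
Move 2: W@(1,3) -> caps B=0 W=0
Move 3: B@(2,3) -> caps B=0 W=0
Move 4: W@(1,1) -> caps B=0 W=0
Move 5: B@(3,2) -> caps B=0 W=0
Move 6: W@(3,3) -> caps B=0 W=0
Move 7: B@(0,0) -> caps B=0 W=0
Move 8: W@(0,1) -> caps B=0 W=0
Move 9: B@(0,3) -> caps B=0 W=0
Move 10: W@(3,1) -> caps B=0 W=0
Move 11: B@(2,2) -> caps B=0 W=0
Move 12: W@(1,0) -> caps B=0 W=1

Answer: .W.B
WW.W
B.BB
.WB.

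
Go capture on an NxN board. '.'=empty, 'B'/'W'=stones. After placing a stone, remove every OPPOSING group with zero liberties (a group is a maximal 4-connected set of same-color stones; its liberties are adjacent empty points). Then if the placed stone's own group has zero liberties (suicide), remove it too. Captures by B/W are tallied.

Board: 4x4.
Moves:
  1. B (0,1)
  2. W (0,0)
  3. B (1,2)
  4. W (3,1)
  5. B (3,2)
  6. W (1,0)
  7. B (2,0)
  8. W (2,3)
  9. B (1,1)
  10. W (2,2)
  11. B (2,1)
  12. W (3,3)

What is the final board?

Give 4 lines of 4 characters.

Move 1: B@(0,1) -> caps B=0 W=0
Move 2: W@(0,0) -> caps B=0 W=0
Move 3: B@(1,2) -> caps B=0 W=0
Move 4: W@(3,1) -> caps B=0 W=0
Move 5: B@(3,2) -> caps B=0 W=0
Move 6: W@(1,0) -> caps B=0 W=0
Move 7: B@(2,0) -> caps B=0 W=0
Move 8: W@(2,3) -> caps B=0 W=0
Move 9: B@(1,1) -> caps B=2 W=0
Move 10: W@(2,2) -> caps B=2 W=0
Move 11: B@(2,1) -> caps B=2 W=0
Move 12: W@(3,3) -> caps B=2 W=1

Answer: .B..
.BB.
BBWW
.W.W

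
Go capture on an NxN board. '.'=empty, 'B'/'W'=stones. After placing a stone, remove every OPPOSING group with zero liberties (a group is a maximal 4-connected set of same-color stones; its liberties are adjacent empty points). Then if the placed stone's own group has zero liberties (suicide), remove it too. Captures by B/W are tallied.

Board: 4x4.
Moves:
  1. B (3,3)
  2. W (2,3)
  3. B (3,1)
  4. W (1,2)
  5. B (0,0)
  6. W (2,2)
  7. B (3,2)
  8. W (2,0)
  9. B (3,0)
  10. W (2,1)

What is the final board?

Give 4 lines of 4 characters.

Move 1: B@(3,3) -> caps B=0 W=0
Move 2: W@(2,3) -> caps B=0 W=0
Move 3: B@(3,1) -> caps B=0 W=0
Move 4: W@(1,2) -> caps B=0 W=0
Move 5: B@(0,0) -> caps B=0 W=0
Move 6: W@(2,2) -> caps B=0 W=0
Move 7: B@(3,2) -> caps B=0 W=0
Move 8: W@(2,0) -> caps B=0 W=0
Move 9: B@(3,0) -> caps B=0 W=0
Move 10: W@(2,1) -> caps B=0 W=4

Answer: B...
..W.
WWWW
....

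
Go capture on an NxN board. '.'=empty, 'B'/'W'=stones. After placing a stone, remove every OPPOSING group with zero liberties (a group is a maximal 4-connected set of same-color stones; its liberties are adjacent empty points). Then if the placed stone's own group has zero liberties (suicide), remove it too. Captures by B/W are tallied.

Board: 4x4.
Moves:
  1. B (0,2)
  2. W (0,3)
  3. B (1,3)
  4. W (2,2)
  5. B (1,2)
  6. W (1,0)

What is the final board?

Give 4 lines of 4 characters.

Move 1: B@(0,2) -> caps B=0 W=0
Move 2: W@(0,3) -> caps B=0 W=0
Move 3: B@(1,3) -> caps B=1 W=0
Move 4: W@(2,2) -> caps B=1 W=0
Move 5: B@(1,2) -> caps B=1 W=0
Move 6: W@(1,0) -> caps B=1 W=0

Answer: ..B.
W.BB
..W.
....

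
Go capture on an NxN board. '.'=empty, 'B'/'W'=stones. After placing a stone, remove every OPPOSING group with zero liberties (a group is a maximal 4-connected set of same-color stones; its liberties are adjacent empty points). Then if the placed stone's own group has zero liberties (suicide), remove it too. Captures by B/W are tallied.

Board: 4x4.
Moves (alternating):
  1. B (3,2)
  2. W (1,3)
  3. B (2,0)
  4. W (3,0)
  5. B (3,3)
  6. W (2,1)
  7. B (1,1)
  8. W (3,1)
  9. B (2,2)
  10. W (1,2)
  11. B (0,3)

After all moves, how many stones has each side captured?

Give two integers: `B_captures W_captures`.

Move 1: B@(3,2) -> caps B=0 W=0
Move 2: W@(1,3) -> caps B=0 W=0
Move 3: B@(2,0) -> caps B=0 W=0
Move 4: W@(3,0) -> caps B=0 W=0
Move 5: B@(3,3) -> caps B=0 W=0
Move 6: W@(2,1) -> caps B=0 W=0
Move 7: B@(1,1) -> caps B=0 W=0
Move 8: W@(3,1) -> caps B=0 W=0
Move 9: B@(2,2) -> caps B=3 W=0
Move 10: W@(1,2) -> caps B=3 W=0
Move 11: B@(0,3) -> caps B=3 W=0

Answer: 3 0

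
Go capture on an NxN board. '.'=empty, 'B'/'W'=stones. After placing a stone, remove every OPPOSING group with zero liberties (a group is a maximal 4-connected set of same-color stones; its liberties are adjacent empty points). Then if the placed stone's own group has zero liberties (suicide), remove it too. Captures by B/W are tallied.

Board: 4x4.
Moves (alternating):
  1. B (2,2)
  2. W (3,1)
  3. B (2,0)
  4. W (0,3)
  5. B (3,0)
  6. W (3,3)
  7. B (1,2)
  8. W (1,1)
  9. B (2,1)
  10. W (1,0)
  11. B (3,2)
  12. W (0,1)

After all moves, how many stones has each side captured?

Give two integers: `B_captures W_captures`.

Move 1: B@(2,2) -> caps B=0 W=0
Move 2: W@(3,1) -> caps B=0 W=0
Move 3: B@(2,0) -> caps B=0 W=0
Move 4: W@(0,3) -> caps B=0 W=0
Move 5: B@(3,0) -> caps B=0 W=0
Move 6: W@(3,3) -> caps B=0 W=0
Move 7: B@(1,2) -> caps B=0 W=0
Move 8: W@(1,1) -> caps B=0 W=0
Move 9: B@(2,1) -> caps B=0 W=0
Move 10: W@(1,0) -> caps B=0 W=0
Move 11: B@(3,2) -> caps B=1 W=0
Move 12: W@(0,1) -> caps B=1 W=0

Answer: 1 0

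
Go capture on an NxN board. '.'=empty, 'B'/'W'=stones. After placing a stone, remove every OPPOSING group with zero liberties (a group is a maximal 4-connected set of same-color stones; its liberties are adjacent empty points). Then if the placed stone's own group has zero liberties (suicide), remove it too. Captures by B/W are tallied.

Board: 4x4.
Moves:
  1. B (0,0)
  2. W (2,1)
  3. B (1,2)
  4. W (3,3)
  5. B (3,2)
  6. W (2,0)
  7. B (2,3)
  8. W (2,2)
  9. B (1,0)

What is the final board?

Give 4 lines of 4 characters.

Move 1: B@(0,0) -> caps B=0 W=0
Move 2: W@(2,1) -> caps B=0 W=0
Move 3: B@(1,2) -> caps B=0 W=0
Move 4: W@(3,3) -> caps B=0 W=0
Move 5: B@(3,2) -> caps B=0 W=0
Move 6: W@(2,0) -> caps B=0 W=0
Move 7: B@(2,3) -> caps B=1 W=0
Move 8: W@(2,2) -> caps B=1 W=0
Move 9: B@(1,0) -> caps B=1 W=0

Answer: B...
B.B.
WWWB
..B.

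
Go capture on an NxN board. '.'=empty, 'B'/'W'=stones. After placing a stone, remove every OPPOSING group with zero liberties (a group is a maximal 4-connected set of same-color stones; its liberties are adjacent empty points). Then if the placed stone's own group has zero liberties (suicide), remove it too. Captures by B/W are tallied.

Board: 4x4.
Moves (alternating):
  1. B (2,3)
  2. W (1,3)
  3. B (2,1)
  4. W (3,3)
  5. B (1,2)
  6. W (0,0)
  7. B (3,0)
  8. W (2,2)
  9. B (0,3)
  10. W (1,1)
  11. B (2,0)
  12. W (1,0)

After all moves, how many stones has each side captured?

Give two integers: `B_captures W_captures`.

Move 1: B@(2,3) -> caps B=0 W=0
Move 2: W@(1,3) -> caps B=0 W=0
Move 3: B@(2,1) -> caps B=0 W=0
Move 4: W@(3,3) -> caps B=0 W=0
Move 5: B@(1,2) -> caps B=0 W=0
Move 6: W@(0,0) -> caps B=0 W=0
Move 7: B@(3,0) -> caps B=0 W=0
Move 8: W@(2,2) -> caps B=0 W=1
Move 9: B@(0,3) -> caps B=0 W=1
Move 10: W@(1,1) -> caps B=0 W=1
Move 11: B@(2,0) -> caps B=0 W=1
Move 12: W@(1,0) -> caps B=0 W=1

Answer: 0 1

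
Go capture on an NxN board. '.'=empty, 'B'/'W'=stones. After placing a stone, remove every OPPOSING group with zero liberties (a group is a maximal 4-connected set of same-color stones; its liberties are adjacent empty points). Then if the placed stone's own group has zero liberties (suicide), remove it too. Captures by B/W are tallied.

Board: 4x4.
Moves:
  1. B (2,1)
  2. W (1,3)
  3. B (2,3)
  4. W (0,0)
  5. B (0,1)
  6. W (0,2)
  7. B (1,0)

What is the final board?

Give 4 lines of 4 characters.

Answer: .BW.
B..W
.B.B
....

Derivation:
Move 1: B@(2,1) -> caps B=0 W=0
Move 2: W@(1,3) -> caps B=0 W=0
Move 3: B@(2,3) -> caps B=0 W=0
Move 4: W@(0,0) -> caps B=0 W=0
Move 5: B@(0,1) -> caps B=0 W=0
Move 6: W@(0,2) -> caps B=0 W=0
Move 7: B@(1,0) -> caps B=1 W=0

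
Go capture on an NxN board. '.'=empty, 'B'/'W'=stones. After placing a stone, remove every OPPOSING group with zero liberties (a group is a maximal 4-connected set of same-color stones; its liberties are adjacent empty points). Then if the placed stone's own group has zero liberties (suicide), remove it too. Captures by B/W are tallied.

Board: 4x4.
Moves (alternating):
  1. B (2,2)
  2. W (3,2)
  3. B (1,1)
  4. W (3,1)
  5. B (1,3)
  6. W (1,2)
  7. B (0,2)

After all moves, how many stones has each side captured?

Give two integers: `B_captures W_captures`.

Answer: 1 0

Derivation:
Move 1: B@(2,2) -> caps B=0 W=0
Move 2: W@(3,2) -> caps B=0 W=0
Move 3: B@(1,1) -> caps B=0 W=0
Move 4: W@(3,1) -> caps B=0 W=0
Move 5: B@(1,3) -> caps B=0 W=0
Move 6: W@(1,2) -> caps B=0 W=0
Move 7: B@(0,2) -> caps B=1 W=0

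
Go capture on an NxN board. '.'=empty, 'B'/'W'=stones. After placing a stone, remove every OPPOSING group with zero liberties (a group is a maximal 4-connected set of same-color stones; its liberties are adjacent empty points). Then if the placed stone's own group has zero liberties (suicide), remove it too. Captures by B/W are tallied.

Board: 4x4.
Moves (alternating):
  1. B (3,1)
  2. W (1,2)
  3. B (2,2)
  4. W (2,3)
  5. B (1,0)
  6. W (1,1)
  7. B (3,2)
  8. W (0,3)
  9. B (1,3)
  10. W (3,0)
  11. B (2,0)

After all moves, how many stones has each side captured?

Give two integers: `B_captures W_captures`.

Answer: 1 0

Derivation:
Move 1: B@(3,1) -> caps B=0 W=0
Move 2: W@(1,2) -> caps B=0 W=0
Move 3: B@(2,2) -> caps B=0 W=0
Move 4: W@(2,3) -> caps B=0 W=0
Move 5: B@(1,0) -> caps B=0 W=0
Move 6: W@(1,1) -> caps B=0 W=0
Move 7: B@(3,2) -> caps B=0 W=0
Move 8: W@(0,3) -> caps B=0 W=0
Move 9: B@(1,3) -> caps B=0 W=0
Move 10: W@(3,0) -> caps B=0 W=0
Move 11: B@(2,0) -> caps B=1 W=0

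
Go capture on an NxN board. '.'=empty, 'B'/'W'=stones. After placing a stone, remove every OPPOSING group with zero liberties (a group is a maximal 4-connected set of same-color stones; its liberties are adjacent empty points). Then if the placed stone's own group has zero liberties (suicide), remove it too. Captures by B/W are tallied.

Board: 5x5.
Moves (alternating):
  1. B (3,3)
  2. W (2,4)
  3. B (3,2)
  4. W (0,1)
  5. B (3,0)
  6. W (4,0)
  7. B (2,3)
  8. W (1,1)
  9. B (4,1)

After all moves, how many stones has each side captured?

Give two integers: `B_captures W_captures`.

Move 1: B@(3,3) -> caps B=0 W=0
Move 2: W@(2,4) -> caps B=0 W=0
Move 3: B@(3,2) -> caps B=0 W=0
Move 4: W@(0,1) -> caps B=0 W=0
Move 5: B@(3,0) -> caps B=0 W=0
Move 6: W@(4,0) -> caps B=0 W=0
Move 7: B@(2,3) -> caps B=0 W=0
Move 8: W@(1,1) -> caps B=0 W=0
Move 9: B@(4,1) -> caps B=1 W=0

Answer: 1 0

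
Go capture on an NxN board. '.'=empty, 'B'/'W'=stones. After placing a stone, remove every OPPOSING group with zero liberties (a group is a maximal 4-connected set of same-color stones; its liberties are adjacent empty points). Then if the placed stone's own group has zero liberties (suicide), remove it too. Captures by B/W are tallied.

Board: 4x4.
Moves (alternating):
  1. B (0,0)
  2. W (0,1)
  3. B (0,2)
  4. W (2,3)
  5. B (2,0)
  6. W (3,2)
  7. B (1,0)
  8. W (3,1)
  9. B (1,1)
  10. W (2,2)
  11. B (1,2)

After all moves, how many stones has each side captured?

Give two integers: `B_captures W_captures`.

Answer: 1 0

Derivation:
Move 1: B@(0,0) -> caps B=0 W=0
Move 2: W@(0,1) -> caps B=0 W=0
Move 3: B@(0,2) -> caps B=0 W=0
Move 4: W@(2,3) -> caps B=0 W=0
Move 5: B@(2,0) -> caps B=0 W=0
Move 6: W@(3,2) -> caps B=0 W=0
Move 7: B@(1,0) -> caps B=0 W=0
Move 8: W@(3,1) -> caps B=0 W=0
Move 9: B@(1,1) -> caps B=1 W=0
Move 10: W@(2,2) -> caps B=1 W=0
Move 11: B@(1,2) -> caps B=1 W=0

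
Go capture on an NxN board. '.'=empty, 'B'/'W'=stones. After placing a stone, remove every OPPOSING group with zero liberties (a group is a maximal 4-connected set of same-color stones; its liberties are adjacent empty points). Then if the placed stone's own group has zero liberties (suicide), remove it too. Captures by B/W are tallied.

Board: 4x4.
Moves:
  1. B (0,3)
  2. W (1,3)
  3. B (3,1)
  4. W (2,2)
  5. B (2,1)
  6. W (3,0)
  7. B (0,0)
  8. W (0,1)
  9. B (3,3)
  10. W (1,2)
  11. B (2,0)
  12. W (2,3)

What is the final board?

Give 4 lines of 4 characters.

Answer: BW.B
..WW
BBWW
.B.B

Derivation:
Move 1: B@(0,3) -> caps B=0 W=0
Move 2: W@(1,3) -> caps B=0 W=0
Move 3: B@(3,1) -> caps B=0 W=0
Move 4: W@(2,2) -> caps B=0 W=0
Move 5: B@(2,1) -> caps B=0 W=0
Move 6: W@(3,0) -> caps B=0 W=0
Move 7: B@(0,0) -> caps B=0 W=0
Move 8: W@(0,1) -> caps B=0 W=0
Move 9: B@(3,3) -> caps B=0 W=0
Move 10: W@(1,2) -> caps B=0 W=0
Move 11: B@(2,0) -> caps B=1 W=0
Move 12: W@(2,3) -> caps B=1 W=0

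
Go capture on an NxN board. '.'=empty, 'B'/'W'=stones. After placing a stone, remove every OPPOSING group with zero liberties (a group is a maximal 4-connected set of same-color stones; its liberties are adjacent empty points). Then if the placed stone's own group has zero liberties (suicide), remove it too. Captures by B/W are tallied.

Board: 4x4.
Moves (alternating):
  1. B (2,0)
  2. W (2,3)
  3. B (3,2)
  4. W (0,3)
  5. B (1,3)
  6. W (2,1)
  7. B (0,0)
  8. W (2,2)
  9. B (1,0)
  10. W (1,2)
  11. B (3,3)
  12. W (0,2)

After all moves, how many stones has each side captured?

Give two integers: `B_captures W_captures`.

Move 1: B@(2,0) -> caps B=0 W=0
Move 2: W@(2,3) -> caps B=0 W=0
Move 3: B@(3,2) -> caps B=0 W=0
Move 4: W@(0,3) -> caps B=0 W=0
Move 5: B@(1,3) -> caps B=0 W=0
Move 6: W@(2,1) -> caps B=0 W=0
Move 7: B@(0,0) -> caps B=0 W=0
Move 8: W@(2,2) -> caps B=0 W=0
Move 9: B@(1,0) -> caps B=0 W=0
Move 10: W@(1,2) -> caps B=0 W=1
Move 11: B@(3,3) -> caps B=0 W=1
Move 12: W@(0,2) -> caps B=0 W=1

Answer: 0 1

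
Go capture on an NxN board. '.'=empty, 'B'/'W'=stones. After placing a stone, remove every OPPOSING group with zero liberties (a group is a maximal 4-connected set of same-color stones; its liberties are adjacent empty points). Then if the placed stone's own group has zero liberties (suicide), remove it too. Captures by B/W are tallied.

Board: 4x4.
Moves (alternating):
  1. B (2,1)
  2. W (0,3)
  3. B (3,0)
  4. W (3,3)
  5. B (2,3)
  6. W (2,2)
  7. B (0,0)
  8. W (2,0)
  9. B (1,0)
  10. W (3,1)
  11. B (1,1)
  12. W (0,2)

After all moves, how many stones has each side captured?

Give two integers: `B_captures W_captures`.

Answer: 1 0

Derivation:
Move 1: B@(2,1) -> caps B=0 W=0
Move 2: W@(0,3) -> caps B=0 W=0
Move 3: B@(3,0) -> caps B=0 W=0
Move 4: W@(3,3) -> caps B=0 W=0
Move 5: B@(2,3) -> caps B=0 W=0
Move 6: W@(2,2) -> caps B=0 W=0
Move 7: B@(0,0) -> caps B=0 W=0
Move 8: W@(2,0) -> caps B=0 W=0
Move 9: B@(1,0) -> caps B=1 W=0
Move 10: W@(3,1) -> caps B=1 W=0
Move 11: B@(1,1) -> caps B=1 W=0
Move 12: W@(0,2) -> caps B=1 W=0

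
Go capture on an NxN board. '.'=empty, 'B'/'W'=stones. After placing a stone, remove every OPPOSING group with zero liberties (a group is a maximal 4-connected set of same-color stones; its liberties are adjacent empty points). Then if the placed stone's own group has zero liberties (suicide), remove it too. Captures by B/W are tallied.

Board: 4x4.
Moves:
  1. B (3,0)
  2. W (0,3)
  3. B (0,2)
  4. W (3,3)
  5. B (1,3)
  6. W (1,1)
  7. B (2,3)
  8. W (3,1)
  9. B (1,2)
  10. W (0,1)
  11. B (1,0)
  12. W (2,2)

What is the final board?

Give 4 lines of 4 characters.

Move 1: B@(3,0) -> caps B=0 W=0
Move 2: W@(0,3) -> caps B=0 W=0
Move 3: B@(0,2) -> caps B=0 W=0
Move 4: W@(3,3) -> caps B=0 W=0
Move 5: B@(1,3) -> caps B=1 W=0
Move 6: W@(1,1) -> caps B=1 W=0
Move 7: B@(2,3) -> caps B=1 W=0
Move 8: W@(3,1) -> caps B=1 W=0
Move 9: B@(1,2) -> caps B=1 W=0
Move 10: W@(0,1) -> caps B=1 W=0
Move 11: B@(1,0) -> caps B=1 W=0
Move 12: W@(2,2) -> caps B=1 W=0

Answer: .WB.
BWBB
..WB
BW.W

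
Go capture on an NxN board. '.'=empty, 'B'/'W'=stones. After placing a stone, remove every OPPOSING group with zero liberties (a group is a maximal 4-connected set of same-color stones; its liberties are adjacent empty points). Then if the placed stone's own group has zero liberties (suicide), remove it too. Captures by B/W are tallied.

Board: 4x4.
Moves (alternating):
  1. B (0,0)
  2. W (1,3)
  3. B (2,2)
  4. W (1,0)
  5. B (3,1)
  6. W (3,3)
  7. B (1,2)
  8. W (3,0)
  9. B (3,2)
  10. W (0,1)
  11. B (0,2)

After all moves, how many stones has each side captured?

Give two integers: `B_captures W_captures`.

Answer: 0 1

Derivation:
Move 1: B@(0,0) -> caps B=0 W=0
Move 2: W@(1,3) -> caps B=0 W=0
Move 3: B@(2,2) -> caps B=0 W=0
Move 4: W@(1,0) -> caps B=0 W=0
Move 5: B@(3,1) -> caps B=0 W=0
Move 6: W@(3,3) -> caps B=0 W=0
Move 7: B@(1,2) -> caps B=0 W=0
Move 8: W@(3,0) -> caps B=0 W=0
Move 9: B@(3,2) -> caps B=0 W=0
Move 10: W@(0,1) -> caps B=0 W=1
Move 11: B@(0,2) -> caps B=0 W=1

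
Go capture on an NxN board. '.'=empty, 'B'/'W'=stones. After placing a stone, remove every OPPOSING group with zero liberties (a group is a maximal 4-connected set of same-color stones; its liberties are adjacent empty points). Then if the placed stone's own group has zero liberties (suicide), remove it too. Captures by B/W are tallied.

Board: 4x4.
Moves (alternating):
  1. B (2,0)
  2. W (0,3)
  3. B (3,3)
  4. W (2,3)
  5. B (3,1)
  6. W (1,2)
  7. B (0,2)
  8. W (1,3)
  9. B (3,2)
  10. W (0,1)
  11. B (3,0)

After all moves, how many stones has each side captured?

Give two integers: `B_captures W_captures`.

Move 1: B@(2,0) -> caps B=0 W=0
Move 2: W@(0,3) -> caps B=0 W=0
Move 3: B@(3,3) -> caps B=0 W=0
Move 4: W@(2,3) -> caps B=0 W=0
Move 5: B@(3,1) -> caps B=0 W=0
Move 6: W@(1,2) -> caps B=0 W=0
Move 7: B@(0,2) -> caps B=0 W=0
Move 8: W@(1,3) -> caps B=0 W=0
Move 9: B@(3,2) -> caps B=0 W=0
Move 10: W@(0,1) -> caps B=0 W=1
Move 11: B@(3,0) -> caps B=0 W=1

Answer: 0 1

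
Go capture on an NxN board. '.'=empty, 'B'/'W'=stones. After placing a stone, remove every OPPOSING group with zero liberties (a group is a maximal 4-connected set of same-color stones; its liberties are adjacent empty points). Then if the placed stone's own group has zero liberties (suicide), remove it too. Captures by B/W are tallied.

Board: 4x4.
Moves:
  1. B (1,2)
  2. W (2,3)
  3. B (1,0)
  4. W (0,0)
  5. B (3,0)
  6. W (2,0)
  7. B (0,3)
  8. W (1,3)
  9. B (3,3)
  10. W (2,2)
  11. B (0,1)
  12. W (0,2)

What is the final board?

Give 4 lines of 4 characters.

Move 1: B@(1,2) -> caps B=0 W=0
Move 2: W@(2,3) -> caps B=0 W=0
Move 3: B@(1,0) -> caps B=0 W=0
Move 4: W@(0,0) -> caps B=0 W=0
Move 5: B@(3,0) -> caps B=0 W=0
Move 6: W@(2,0) -> caps B=0 W=0
Move 7: B@(0,3) -> caps B=0 W=0
Move 8: W@(1,3) -> caps B=0 W=0
Move 9: B@(3,3) -> caps B=0 W=0
Move 10: W@(2,2) -> caps B=0 W=0
Move 11: B@(0,1) -> caps B=1 W=0
Move 12: W@(0,2) -> caps B=1 W=1

Answer: .BW.
B.BW
W.WW
B..B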